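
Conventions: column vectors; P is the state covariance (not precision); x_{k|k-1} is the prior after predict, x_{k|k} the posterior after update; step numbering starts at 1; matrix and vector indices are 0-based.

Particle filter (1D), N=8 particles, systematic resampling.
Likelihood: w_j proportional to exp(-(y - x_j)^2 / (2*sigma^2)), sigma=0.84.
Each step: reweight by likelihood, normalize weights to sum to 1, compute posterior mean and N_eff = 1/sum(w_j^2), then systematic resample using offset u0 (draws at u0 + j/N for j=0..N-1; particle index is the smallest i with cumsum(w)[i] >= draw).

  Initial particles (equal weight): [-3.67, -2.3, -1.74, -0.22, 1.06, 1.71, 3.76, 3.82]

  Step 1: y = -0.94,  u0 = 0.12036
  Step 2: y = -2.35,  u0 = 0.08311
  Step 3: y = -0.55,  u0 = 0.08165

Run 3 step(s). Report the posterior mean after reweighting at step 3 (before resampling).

post_mean = -1.7927

step 1: w=[0.0030, 0.1616, 0.3809, 0.4151, 0.0352, 0.0041, 0.0000, 0.0000]  mean=-1.0925  Neff=2.9005  idx=[1, 2, 2, 2, 3, 3, 3, 4]
step 2: w=[0.2916, 0.2244, 0.2244, 0.2244, 0.0117, 0.0117, 0.0117, 0.0001]  mean=-1.8496  Neff=4.2288  idx=[0, 0, 1, 1, 2, 2, 3, 3]
step 3: w=[0.0470, 0.0470, 0.1510, 0.1510, 0.1510, 0.1510, 0.1510, 0.1510]  mean=-1.7927  Neff=7.0814  idx=[1, 2, 3, 4, 5, 6, 6, 7]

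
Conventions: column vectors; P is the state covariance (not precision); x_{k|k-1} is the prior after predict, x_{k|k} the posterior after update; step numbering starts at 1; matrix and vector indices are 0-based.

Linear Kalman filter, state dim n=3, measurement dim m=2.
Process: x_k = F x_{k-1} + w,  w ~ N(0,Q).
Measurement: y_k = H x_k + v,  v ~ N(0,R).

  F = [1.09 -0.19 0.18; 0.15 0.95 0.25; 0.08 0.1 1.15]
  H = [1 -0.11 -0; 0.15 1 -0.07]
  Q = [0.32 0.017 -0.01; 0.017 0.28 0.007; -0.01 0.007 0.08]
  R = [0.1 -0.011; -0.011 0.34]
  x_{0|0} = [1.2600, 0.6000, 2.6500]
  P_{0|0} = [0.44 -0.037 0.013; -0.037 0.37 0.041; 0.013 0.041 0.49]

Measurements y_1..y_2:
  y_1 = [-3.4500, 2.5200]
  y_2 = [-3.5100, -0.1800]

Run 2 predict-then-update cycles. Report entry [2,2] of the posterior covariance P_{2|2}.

step 1: x^-=[1.7364, 1.4215, 3.2083]  P^-=[0.8896 0.0159 0.1276; 0.0159 0.6644 0.2333; 0.1276 0.2333 0.7458]  S=[0.9942 0.0579; 0.0579 0.9975]  K=[0.8879 0.0893; -0.0958 0.6576; 0.0911 0.1954]  nu=[-5.0300, 1.0626]  x^+=[-2.6349, 2.6021, 2.9576]  P^+=[0.0888 0.0086 0.0192; 0.0086 0.2312 0.1114; 0.0192 0.1114 0.6974]
step 2: x^-=[-2.8341, 2.8162, 3.4506]  P^-=[0.4527 0.0494 0.1405; 0.0494 0.5910 0.3595; 0.1405 0.3595 1.0344]  S=[0.5490 0.0334; 0.0334 0.9078]  K=[0.8093 0.0886; -0.0670 0.6339; 0.1637 0.3334]  nu=[-0.3662, -2.3296]  x^+=[-3.3368, 1.3640, 2.6140]  P^+=[0.0812 0.0112 0.0315; 0.0112 0.2266 0.1709; 0.0315 0.1709 0.9152]

P_post[2,2] = 0.9152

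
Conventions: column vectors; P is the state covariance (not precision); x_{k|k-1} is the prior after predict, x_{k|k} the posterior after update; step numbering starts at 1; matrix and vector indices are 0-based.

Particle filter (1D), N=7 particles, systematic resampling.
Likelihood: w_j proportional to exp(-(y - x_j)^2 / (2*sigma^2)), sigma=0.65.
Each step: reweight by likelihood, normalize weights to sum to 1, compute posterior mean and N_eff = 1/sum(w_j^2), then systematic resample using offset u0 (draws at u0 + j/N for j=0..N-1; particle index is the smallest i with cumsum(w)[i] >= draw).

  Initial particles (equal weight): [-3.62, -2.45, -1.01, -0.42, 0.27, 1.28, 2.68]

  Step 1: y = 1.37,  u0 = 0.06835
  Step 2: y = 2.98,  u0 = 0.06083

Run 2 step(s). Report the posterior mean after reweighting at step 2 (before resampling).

step 1: w=[0.0000, 0.0000, 0.0009, 0.0163, 0.1725, 0.7155, 0.0948]  mean=1.2087  Neff=1.8150  idx=[4, 5, 5, 5, 5, 5, 6]
step 2: w=[0.0002, 0.0308, 0.0308, 0.0308, 0.0308, 0.0308, 0.8459]  mean=2.4642  Neff=1.3882  idx=[2, 6, 6, 6, 6, 6, 6]

post_mean = 2.4642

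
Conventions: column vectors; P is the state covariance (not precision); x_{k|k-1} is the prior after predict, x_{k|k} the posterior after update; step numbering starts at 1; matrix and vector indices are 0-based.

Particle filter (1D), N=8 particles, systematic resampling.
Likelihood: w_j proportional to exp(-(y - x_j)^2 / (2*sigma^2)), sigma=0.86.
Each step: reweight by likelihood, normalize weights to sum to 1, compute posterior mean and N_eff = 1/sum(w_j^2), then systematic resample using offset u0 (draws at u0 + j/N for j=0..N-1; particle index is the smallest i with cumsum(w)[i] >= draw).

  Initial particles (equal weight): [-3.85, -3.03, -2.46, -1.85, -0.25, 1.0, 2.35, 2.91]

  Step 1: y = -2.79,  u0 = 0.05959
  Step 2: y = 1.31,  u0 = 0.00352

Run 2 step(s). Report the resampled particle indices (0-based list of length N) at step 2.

step 1: w=[0.1601, 0.3292, 0.3180, 0.1883, 0.0044, 0.0000, 0.0000, 0.0000]  mean=-2.7456  Neff=3.6956  idx=[0, 1, 1, 1, 2, 2, 3, 3]
step 2: w=[0.0000, 0.0012, 0.0012, 0.0012, 0.0270, 0.0270, 0.4712, 0.4712]  mean=-1.8872  Neff=2.2448  idx=[3, 6, 6, 6, 6, 7, 7, 7]

resampled_idx = [3, 6, 6, 6, 6, 7, 7, 7]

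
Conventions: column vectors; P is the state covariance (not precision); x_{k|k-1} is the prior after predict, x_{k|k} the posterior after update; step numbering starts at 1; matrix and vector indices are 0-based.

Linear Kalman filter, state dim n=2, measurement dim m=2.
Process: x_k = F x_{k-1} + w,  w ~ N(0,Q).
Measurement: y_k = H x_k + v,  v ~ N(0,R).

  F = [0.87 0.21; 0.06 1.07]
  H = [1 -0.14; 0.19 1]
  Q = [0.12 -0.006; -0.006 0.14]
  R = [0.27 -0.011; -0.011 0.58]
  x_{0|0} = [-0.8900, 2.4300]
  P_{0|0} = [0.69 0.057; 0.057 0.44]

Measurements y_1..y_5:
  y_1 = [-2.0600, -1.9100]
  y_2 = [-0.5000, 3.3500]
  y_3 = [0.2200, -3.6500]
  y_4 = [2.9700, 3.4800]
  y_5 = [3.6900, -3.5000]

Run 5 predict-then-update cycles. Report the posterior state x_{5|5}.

x_post = [2.0500, -0.7926]

step 1: x^-=[-0.2640, 2.5467]  P^-=[0.6825 0.1827; 0.1827 0.6536]  S=[0.9142 0.2050; 0.2050 1.3276]  K=[0.6897 0.1288; -0.0171 0.5211]  nu=[-1.4395, -4.4065]  x^+=[-1.8243, 0.2752]  P^+=[0.1892 0.0312; 0.0312 0.2965]
step 2: x^-=[-1.5293, 0.1850]  P^-=[0.2876 0.0999; 0.0999 0.4841]  S=[0.5392 0.0731; 0.0731 1.1125]  K=[0.4931 0.1065; -0.0018 0.4524]  nu=[1.0552, 3.4555]  x^+=[-0.6409, 1.7463]  P^+=[0.1362 0.0305; 0.0305 0.2566]
step 3: x^-=[-0.1909, 1.8301]  P^-=[0.2456 0.0875; 0.0875 0.4382]  S=[0.4997 0.0595; 0.0595 1.0603]  K=[0.4549 0.1010; 0.0013 0.4289]  nu=[0.6671, -5.4438]  x^+=[-0.4373, -0.5037]  P^+=[0.1259 0.0297; 0.0297 0.2431]
step 4: x^-=[-0.4862, -0.5652]  P^-=[0.2368 0.0832; 0.0832 0.4226]  S=[0.4918 0.0558; 0.0558 1.0427]  K=[0.4466 0.0990; 0.0011 0.4204]  nu=[3.3771, 4.1376]  x^+=[1.4318, 1.1779]  P^+=[0.1236 0.0290; 0.0290 0.2383]
step 5: x^-=[1.4930, 1.3463]  P^-=[0.2346 0.0814; 0.0814 0.4170]  S=[0.4900 0.0544; 0.0544 1.0364]  K=[0.4447 0.0982; 0.0006 0.4172]  nu=[2.3855, -5.1299]  x^+=[2.0500, -0.7926]  P^+=[0.1230 0.0287; 0.0287 0.2365]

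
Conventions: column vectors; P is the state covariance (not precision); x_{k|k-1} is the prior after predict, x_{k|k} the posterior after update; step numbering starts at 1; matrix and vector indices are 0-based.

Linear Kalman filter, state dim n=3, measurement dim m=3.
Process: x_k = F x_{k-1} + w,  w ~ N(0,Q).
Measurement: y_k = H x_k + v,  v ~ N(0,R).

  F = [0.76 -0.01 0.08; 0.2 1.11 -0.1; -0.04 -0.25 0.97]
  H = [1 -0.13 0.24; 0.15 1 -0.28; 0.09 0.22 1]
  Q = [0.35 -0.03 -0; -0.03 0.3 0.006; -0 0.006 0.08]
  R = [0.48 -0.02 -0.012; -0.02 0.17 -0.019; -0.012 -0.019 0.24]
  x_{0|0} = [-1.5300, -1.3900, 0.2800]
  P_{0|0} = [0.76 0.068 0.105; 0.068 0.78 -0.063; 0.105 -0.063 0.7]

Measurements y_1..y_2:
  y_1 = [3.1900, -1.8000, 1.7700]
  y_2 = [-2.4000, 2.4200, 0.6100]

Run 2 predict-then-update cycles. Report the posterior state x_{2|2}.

step 1: x^-=[-1.1265, -1.8769, 0.6803]  P^-=[0.8054 0.1165 0.0992; 0.1165 1.3384 -0.3395; 0.0992 -0.3395 0.8124]  S=[1.3933 -0.1316 0.3690; -0.1316 1.8070 -0.2330; 0.3690 -0.2330 0.9968]  K=[0.5954 0.1613 0.0152; -0.0708 0.8215 0.1836; 0.0415 -0.2144 0.6835]  nu=[3.9092, 0.4364, 1.6040]  x^+=[1.2961, -1.5006, 1.8456]  P^+=[0.2839 -0.0342 -0.0246; -0.0342 0.1430 0.0009; -0.0246 0.0009 0.1696]
step 2: x^-=[1.1477, -1.5910, 2.1135]  P^-=[0.5126 -0.0171 -0.0067; -0.0171 0.4748 -0.0530; -0.0067 -0.0530 0.2498]  S=[1.0195 -0.0514 0.0742; -0.0514 0.7010 -0.0302; 0.0742 -0.0302 0.4917]  K=[0.5094 0.1255 0.0034; -0.0659 0.6966 0.1543; 0.0169 -0.1553 0.4709]  nu=[-4.2617, 4.4307, -1.2568]  x^+=[-0.4717, 1.5823, 0.7617]  P^+=[0.2433 -0.0317 -0.0226; -0.0317 0.1218 0.0007; -0.0226 0.0007 0.1177]

x_post = [-0.4717, 1.5823, 0.7617]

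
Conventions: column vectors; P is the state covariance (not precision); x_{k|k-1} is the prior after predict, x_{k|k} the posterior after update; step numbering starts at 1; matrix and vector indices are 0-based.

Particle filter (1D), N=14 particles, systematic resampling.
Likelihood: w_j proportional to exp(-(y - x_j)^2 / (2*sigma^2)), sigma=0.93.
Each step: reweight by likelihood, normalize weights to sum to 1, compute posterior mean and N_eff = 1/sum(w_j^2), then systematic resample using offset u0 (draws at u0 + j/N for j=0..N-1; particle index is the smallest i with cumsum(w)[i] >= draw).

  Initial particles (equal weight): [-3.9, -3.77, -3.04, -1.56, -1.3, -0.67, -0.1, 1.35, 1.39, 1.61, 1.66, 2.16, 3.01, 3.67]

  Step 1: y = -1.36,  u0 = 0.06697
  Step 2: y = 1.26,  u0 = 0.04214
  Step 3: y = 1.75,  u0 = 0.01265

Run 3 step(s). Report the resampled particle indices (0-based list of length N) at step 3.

step 1: w=[0.0070, 0.0102, 0.0571, 0.2851, 0.2912, 0.2216, 0.1165, 0.0042, 0.0037, 0.0018, 0.0015, 0.0002, 0.0000, 0.0000]  mean=-1.2059  Neff=4.3068  idx=[2, 3, 3, 3, 3, 4, 4, 4, 4, 5, 5, 5, 6, 8]
step 2: w=[0.0000, 0.0056, 0.0056, 0.0056, 0.0056, 0.0125, 0.0125, 0.0125, 0.0125, 0.0640, 0.0640, 0.0640, 0.1894, 0.5463]  mean=0.5121  Neff=2.8788  idx=[6, 9, 10, 11, 12, 12, 13, 13, 13, 13, 13, 13, 13, 13]
step 3: w=[0.0006, 0.0043, 0.0043, 0.0043, 0.0177, 0.0177, 0.1189, 0.1189, 0.1189, 0.1189, 0.1189, 0.1189, 0.1189, 0.1189]  mean=1.3088  Neff=8.7930  idx=[3, 6, 6, 7, 8, 8, 9, 9, 10, 11, 11, 12, 12, 13]

resampled_idx = [3, 6, 6, 7, 8, 8, 9, 9, 10, 11, 11, 12, 12, 13]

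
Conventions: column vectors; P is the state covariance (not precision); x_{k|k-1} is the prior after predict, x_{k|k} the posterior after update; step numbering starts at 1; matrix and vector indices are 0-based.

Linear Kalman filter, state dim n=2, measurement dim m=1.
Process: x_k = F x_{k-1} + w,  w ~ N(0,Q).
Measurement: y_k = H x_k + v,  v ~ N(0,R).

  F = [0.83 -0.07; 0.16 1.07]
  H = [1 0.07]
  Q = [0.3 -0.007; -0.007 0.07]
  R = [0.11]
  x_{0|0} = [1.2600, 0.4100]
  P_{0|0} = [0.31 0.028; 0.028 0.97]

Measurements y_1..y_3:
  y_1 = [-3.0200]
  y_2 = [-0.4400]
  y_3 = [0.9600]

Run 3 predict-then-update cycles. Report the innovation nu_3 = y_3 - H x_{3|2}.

step 1: x^-=[1.0171, 0.6403]  P^-=[0.5151 -0.0139; -0.0139 1.1981]  S=[0.6290]  K=[0.8173; 0.1112]  nu=[-4.0819]  x^+=[-2.3192, 0.1864]  P^+=[0.0949 -0.0711; -0.0711 1.1903]
step 2: x^-=[-1.9380, -0.1716]  P^-=[0.3795 -0.1459; -0.1459 1.4109]  S=[0.4759]  K=[0.7758; -0.0990]  nu=[1.5100]  x^+=[-0.7665, -0.3211]  P^+=[0.0930 -0.1093; -0.1093 1.4062]
step 3: x^-=[-0.6137, -0.4662]  P^-=[0.3837 -0.1958; -0.1958 1.6449]  S=[0.4743]  K=[0.7800; -0.1701]  nu=[1.6064]  x^+=[0.6392, -0.7395]  P^+=[0.0951 -0.1329; -0.1329 1.6312]

innov = [1.6064]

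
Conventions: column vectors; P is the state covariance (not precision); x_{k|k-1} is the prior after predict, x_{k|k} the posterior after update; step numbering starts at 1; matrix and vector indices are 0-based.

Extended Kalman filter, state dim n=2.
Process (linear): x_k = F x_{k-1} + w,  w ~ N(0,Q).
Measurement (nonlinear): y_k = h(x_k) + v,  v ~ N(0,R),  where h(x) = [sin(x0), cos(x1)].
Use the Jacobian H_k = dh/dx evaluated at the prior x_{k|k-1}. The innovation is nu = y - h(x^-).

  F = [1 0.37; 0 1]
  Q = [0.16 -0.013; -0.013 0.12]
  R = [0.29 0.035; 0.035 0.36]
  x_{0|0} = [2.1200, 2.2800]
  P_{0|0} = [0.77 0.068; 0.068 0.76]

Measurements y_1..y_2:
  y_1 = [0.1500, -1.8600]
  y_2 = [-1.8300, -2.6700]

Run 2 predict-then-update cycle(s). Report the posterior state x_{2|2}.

x_post = [4.6474, 3.2688]

step 1: x^-=[2.9636, 2.2800]  P^-=[1.0844 0.3362; 0.3362 0.8800]  H_jac=[-0.9842 0.0000; 0.0000 -0.7589]  S=[1.3404 0.2861; 0.2861 0.8668]  K=[-0.7890 -0.0339; -0.0887 -0.7412]  nu=[-0.0271, -1.2088]  x^+=[3.0260, 3.1783]  P^+=[0.2337 0.0525; 0.0525 0.3557]
step 2: x^-=[4.2019, 3.1783]  P^-=[0.4812 0.1711; 0.1711 0.4757]  H_jac=[-0.4886 0.0000; 0.0000 0.0367]  S=[0.4049 0.0319; 0.0319 0.3606]  K=[-0.5862 0.0693; -0.2118 0.0672]  nu=[-0.9575, -1.6707]  x^+=[4.6474, 3.2688]  P^+=[0.3430 0.1209; 0.1209 0.4568]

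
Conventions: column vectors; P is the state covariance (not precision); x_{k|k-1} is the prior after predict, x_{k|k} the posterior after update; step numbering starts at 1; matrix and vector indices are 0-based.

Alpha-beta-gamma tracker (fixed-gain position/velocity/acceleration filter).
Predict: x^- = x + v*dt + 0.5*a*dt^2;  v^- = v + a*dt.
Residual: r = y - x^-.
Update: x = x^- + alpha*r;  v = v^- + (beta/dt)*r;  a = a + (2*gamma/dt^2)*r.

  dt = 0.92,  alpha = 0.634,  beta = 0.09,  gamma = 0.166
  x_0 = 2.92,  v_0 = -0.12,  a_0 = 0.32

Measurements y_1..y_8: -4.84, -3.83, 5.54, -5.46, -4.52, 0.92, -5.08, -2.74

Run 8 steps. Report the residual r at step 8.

resid = -4.8689

step 1: x_pred=2.9450  r=-7.7850  x^+=-1.9907  v^+=-0.5872  a^+=-2.7337
step 2: x_pred=-3.6878  r=-0.1422  x^+=-3.7779  v^+=-3.1161  a^+=-2.7895
step 3: x_pred=-7.8252  r=13.3652  x^+=0.6483  v^+=-4.3749  a^+=2.4530
step 4: x_pred=-2.3385  r=-3.1215  x^+=-4.3175  v^+=-2.4235  a^+=1.2286
step 5: x_pred=-6.0272  r=1.5072  x^+=-5.0716  v^+=-1.1457  a^+=1.8198
step 6: x_pred=-5.3555  r=6.2755  x^+=-1.3768  v^+=1.1424  a^+=4.2814
step 7: x_pred=1.4861  r=-6.5661  x^+=-2.6768  v^+=4.4390  a^+=1.7058
step 8: x_pred=2.1289  r=-4.8689  x^+=-0.9580  v^+=5.5320  a^+=-0.2040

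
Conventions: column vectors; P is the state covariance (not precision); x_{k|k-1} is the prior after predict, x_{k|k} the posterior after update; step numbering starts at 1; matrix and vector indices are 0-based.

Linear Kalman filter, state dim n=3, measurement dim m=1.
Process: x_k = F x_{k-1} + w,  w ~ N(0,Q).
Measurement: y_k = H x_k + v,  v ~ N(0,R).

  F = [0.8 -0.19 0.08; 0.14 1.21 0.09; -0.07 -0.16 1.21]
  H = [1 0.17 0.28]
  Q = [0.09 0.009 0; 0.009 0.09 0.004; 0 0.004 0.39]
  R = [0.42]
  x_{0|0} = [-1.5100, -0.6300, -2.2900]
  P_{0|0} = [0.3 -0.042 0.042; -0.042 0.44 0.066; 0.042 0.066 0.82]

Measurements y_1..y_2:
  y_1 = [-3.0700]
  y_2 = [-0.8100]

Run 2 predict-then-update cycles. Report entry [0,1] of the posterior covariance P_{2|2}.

step 1: x^-=[-1.2715, -1.1798, -2.5644]  P^-=[0.3193 -0.0834 0.1052; -0.0834 0.7479 0.1122; 0.1052 0.1122 1.5697]  S=[0.9252]  K=[0.3616; 0.0812; 0.6094]  nu=[-0.8799]  x^+=[-1.5897, -1.2513, -3.1006]  P^+=[0.1983 -0.1106 -0.0987; -0.1106 0.7418 0.0664; -0.0987 0.0664 1.2262]
step 2: x^-=[-1.2820, -2.0156, -3.4402]  P^-=[0.2705 -0.2375 0.0317; -0.2375 1.1644 0.0840; 0.0317 0.0840 2.1937]  S=[0.8412]  K=[0.2842; -0.0191; 0.7849]  nu=[1.7780]  x^+=[-0.7768, -2.0496, -2.0446]  P^+=[0.2026 -0.2330 -0.1559; -0.2330 1.1641 0.0966; -0.1559 0.0966 1.6754]

P_post[0,1] = -0.2330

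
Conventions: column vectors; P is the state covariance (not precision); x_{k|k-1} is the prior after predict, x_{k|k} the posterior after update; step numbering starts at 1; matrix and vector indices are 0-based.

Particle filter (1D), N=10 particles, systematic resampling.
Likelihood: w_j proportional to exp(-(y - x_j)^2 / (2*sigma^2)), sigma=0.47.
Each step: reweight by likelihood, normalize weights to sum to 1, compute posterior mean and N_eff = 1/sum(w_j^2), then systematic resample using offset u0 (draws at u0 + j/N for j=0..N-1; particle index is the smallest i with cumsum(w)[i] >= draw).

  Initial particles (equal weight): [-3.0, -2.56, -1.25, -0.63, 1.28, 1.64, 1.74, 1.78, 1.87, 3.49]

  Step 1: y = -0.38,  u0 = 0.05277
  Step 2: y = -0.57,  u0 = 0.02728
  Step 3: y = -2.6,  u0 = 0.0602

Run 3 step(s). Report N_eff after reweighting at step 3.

step 1: w=[0.0000, 0.0000, 0.1716, 0.8263, 0.0019, 0.0001, 0.0000, 0.0000, 0.0000, 0.0000]  mean=-0.7325  Neff=1.4039  idx=[2, 2, 3, 3, 3, 3, 3, 3, 3, 3]
step 2: w=[0.0407, 0.0407, 0.1148, 0.1148, 0.1148, 0.1148, 0.1148, 0.1148, 0.1148, 0.1148]  mean=-0.6804  Neff=9.1907  idx=[0, 2, 3, 4, 5, 5, 6, 7, 8, 9]
step 3: w=[0.9214, 0.0087, 0.0087, 0.0087, 0.0087, 0.0087, 0.0087, 0.0087, 0.0087, 0.0087]  mean=-1.2013  Neff=1.1769  idx=[0, 0, 0, 0, 0, 0, 0, 0, 0, 5]

N_eff = 1.1769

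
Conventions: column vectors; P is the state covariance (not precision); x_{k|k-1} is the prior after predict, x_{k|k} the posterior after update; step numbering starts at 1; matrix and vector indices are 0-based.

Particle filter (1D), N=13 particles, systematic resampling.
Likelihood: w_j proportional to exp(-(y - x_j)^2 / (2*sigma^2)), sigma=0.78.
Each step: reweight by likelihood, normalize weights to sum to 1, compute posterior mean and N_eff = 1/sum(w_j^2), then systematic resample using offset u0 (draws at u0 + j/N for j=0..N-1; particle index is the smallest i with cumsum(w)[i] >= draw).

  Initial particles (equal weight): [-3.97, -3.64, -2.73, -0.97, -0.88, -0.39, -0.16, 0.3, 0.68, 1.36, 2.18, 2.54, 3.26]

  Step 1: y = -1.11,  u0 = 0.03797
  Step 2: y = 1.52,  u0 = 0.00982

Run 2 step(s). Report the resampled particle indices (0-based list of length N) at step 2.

resampled_idx = [1, 7, 8, 9, 10, 10, 11, 12, 12, 12, 12, 12, 12]

step 1: w=[0.0003, 0.0015, 0.0334, 0.2838, 0.2762, 0.1884, 0.1374, 0.0563, 0.0207, 0.0019, 0.0000, 0.0000, 0.0000]  mean=-0.6781  Neff=4.6312  idx=[3, 3, 3, 3, 4, 4, 4, 4, 5, 5, 6, 6, 7]
step 2: w=[0.0094, 0.0094, 0.0094, 0.0094, 0.0135, 0.0135, 0.0135, 0.0135, 0.0767, 0.0767, 0.1512, 0.1512, 0.4525]  mean=-0.0566  Neff=3.7978  idx=[1, 7, 8, 9, 10, 10, 11, 12, 12, 12, 12, 12, 12]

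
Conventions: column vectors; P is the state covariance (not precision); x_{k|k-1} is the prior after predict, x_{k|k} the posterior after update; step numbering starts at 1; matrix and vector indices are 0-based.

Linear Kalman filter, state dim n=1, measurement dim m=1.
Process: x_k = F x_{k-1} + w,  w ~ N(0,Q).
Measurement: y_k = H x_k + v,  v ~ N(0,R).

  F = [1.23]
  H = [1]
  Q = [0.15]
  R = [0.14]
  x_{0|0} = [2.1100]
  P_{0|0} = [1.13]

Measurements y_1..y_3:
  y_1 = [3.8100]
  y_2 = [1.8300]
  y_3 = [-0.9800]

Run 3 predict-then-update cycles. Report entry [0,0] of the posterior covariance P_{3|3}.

step 1: x^-=[2.5953]  P^-=[1.8596]  S=[1.9996]  K=[0.9300]  nu=[1.2147]  x^+=[3.7250]  P^+=[0.1302]
step 2: x^-=[4.5817]  P^-=[0.3470]  S=[0.4870]  K=[0.7125]  nu=[-2.7517]  x^+=[2.6211]  P^+=[0.0998]
step 3: x^-=[3.2239]  P^-=[0.3009]  S=[0.4409]  K=[0.6825]  nu=[-4.2039]  x^+=[0.3548]  P^+=[0.0955]

P_post[0,0] = 0.0955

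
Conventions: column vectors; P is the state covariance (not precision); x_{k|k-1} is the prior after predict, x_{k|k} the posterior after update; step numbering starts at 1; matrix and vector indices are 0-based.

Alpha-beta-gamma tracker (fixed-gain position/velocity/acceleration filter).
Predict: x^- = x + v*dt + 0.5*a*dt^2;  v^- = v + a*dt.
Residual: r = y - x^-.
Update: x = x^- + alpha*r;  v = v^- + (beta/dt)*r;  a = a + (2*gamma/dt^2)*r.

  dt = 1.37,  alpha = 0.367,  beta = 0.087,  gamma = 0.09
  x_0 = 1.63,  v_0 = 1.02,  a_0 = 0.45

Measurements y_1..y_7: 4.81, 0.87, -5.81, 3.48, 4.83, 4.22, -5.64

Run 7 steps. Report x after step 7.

step 1: x_pred=3.4497  r=1.3603  x^+=3.9489  v^+=1.7229  a^+=0.5805
step 2: x_pred=6.8540  r=-5.9840  x^+=4.6579  v^+=2.1381  a^+=0.0066
step 3: x_pred=7.5932  r=-13.4032  x^+=2.6743  v^+=1.2960  a^+=-1.2788
step 4: x_pred=3.2496  r=0.2304  x^+=3.3341  v^+=-0.4414  a^+=-1.2567
step 5: x_pred=1.5500  r=3.2800  x^+=2.7538  v^+=-1.9549  a^+=-0.9422
step 6: x_pred=-0.8086  r=5.0286  x^+=1.0369  v^+=-2.9263  a^+=-0.4599
step 7: x_pred=-3.4038  r=-2.2362  x^+=-4.2245  v^+=-3.6984  a^+=-0.6744

x_post = -4.2245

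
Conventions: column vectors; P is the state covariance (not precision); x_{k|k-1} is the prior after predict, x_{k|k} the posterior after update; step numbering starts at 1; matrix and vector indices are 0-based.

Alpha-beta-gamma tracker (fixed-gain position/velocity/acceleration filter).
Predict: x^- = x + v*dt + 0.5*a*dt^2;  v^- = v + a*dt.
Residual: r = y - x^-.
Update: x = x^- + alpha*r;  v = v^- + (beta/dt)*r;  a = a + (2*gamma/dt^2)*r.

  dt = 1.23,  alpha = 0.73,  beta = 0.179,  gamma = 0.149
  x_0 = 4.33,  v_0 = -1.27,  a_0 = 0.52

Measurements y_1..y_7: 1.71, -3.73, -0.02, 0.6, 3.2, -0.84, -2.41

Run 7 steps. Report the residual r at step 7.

resid = -5.9518

step 1: x_pred=3.1613  r=-1.4513  x^+=2.1018  v^+=-0.8416  a^+=0.2341
step 2: x_pred=1.2438  r=-4.9738  x^+=-2.3871  v^+=-1.2774  a^+=-0.7456
step 3: x_pred=-4.5223  r=4.5023  x^+=-1.2356  v^+=-1.5393  a^+=0.1413
step 4: x_pred=-3.0220  r=3.6220  x^+=-0.3780  v^+=-0.8384  a^+=0.8547
step 5: x_pred=-0.7626  r=3.9626  x^+=2.1301  v^+=0.7896  a^+=1.6352
step 6: x_pred=4.3383  r=-5.1783  x^+=0.5581  v^+=2.0473  a^+=0.6153
step 7: x_pred=3.5418  r=-5.9518  x^+=-0.8030  v^+=1.9380  a^+=-0.5571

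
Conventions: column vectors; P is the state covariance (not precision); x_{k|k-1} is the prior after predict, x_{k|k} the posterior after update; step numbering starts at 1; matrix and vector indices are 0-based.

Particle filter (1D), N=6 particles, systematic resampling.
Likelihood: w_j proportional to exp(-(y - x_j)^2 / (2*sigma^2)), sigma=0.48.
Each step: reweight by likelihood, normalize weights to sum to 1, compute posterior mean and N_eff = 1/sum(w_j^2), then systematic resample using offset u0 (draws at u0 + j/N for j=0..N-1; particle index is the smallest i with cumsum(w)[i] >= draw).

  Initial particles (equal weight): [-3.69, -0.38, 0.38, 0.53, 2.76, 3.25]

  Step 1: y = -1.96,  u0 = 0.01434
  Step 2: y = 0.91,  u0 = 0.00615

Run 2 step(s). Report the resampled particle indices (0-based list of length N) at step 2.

step 1: w=[0.2536, 0.7450, 0.0012, 0.0002, 0.0000, 0.0000]  mean=-1.2184  Neff=1.6147  idx=[0, 0, 1, 1, 1, 1]
step 2: w=[0.0000, 0.0000, 0.2500, 0.2500, 0.2500, 0.2500]  mean=-0.3800  Neff=4.0000  idx=[2, 2, 3, 4, 4, 5]

resampled_idx = [2, 2, 3, 4, 4, 5]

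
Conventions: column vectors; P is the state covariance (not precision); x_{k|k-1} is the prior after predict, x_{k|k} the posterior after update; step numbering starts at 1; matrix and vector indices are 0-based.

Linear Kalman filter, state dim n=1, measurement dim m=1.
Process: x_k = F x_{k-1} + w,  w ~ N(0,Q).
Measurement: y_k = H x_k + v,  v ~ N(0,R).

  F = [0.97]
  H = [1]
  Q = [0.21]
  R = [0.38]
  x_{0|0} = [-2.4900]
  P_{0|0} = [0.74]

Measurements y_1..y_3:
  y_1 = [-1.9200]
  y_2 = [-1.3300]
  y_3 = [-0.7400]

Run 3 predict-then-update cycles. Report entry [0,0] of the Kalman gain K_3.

K[0,0] = 0.5166

step 1: x^-=[-2.4153]  P^-=[0.9063]  S=[1.2863]  K=[0.7046]  nu=[0.4953]  x^+=[-2.0663]  P^+=[0.2677]
step 2: x^-=[-2.0043]  P^-=[0.4619]  S=[0.8419]  K=[0.5486]  nu=[0.6743]  x^+=[-1.6344]  P^+=[0.2085]
step 3: x^-=[-1.5853]  P^-=[0.4062]  S=[0.7862]  K=[0.5166]  nu=[0.8453]  x^+=[-1.1486]  P^+=[0.1963]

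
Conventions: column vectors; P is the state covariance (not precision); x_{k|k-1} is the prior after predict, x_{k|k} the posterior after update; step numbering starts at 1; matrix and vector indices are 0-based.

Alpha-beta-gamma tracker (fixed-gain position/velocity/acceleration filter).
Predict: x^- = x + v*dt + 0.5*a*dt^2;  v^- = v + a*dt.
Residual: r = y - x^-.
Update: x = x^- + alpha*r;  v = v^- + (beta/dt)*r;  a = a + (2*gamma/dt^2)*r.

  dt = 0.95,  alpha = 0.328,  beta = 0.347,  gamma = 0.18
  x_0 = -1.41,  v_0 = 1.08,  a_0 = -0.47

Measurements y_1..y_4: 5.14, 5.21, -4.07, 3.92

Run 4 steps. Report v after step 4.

v_post = -2.5744

step 1: x_pred=-0.5961  r=5.7361  x^+=1.2853  v^+=2.7287  a^+=1.8181
step 2: x_pred=4.6980  r=0.5120  x^+=4.8659  v^+=4.6429  a^+=2.0223
step 3: x_pred=10.1892  r=-14.2592  x^+=5.5122  v^+=1.3557  a^+=-3.6656
step 4: x_pred=5.1460  r=-1.2260  x^+=4.7439  v^+=-2.5744  a^+=-4.1546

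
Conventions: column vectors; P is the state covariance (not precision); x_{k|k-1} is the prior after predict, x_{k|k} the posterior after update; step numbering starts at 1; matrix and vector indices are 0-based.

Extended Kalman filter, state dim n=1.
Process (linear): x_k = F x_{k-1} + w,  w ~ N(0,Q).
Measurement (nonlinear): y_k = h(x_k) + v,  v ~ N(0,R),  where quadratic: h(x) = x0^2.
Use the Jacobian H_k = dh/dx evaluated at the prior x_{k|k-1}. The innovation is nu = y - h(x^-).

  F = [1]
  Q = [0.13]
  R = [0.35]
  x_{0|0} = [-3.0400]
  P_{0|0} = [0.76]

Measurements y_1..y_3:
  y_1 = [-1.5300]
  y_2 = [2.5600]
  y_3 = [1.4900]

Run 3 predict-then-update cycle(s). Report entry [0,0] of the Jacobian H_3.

step 1: x^-=[-3.0400]  P^-=[0.8900]  H_jac=[-6.0800]  S=[33.2501]  K=[-0.1627]  nu=[-10.7716]  x^+=[-1.2870]  P^+=[0.0094]
step 2: x^-=[-1.2870]  P^-=[0.1394]  H_jac=[-2.5740]  S=[1.2734]  K=[-0.2817]  nu=[0.9036]  x^+=[-1.5416]  P^+=[0.0383]
step 3: x^-=[-1.5416]  P^-=[0.1683]  H_jac=[-3.0831]  S=[1.9499]  K=[-0.2661]  nu=[-0.8864]  x^+=[-1.3057]  P^+=[0.0302]

H_jac[0,0] = -3.0831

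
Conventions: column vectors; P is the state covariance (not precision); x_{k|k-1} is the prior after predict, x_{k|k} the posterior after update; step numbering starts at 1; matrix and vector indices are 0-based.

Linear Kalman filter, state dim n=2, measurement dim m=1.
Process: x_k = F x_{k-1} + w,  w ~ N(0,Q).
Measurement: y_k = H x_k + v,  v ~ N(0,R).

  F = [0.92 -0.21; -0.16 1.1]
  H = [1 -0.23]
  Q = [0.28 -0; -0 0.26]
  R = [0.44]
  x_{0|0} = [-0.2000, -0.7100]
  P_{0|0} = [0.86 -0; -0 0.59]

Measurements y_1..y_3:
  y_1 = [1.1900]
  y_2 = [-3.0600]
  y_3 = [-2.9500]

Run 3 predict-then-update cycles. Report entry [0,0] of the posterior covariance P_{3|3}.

P_post[0,0] = 0.2329

step 1: x^-=[-0.0349, -0.7490]  P^-=[1.0339 -0.2629; -0.2629 0.9959]  S=[1.6475]  K=[0.6643; -0.2986]  nu=[1.0526]  x^+=[0.6643, -1.0633]  P^+=[0.3070 0.0639; 0.0639 0.8490]
step 2: x^-=[0.8345, -1.2759]  P^-=[0.5526 -0.1745; -0.1745 1.2727]  S=[1.1402]  K=[0.5198; -0.4098]  nu=[-4.1879]  x^+=[-1.3426, 0.4402]  P^+=[0.2445 0.0684; 0.0684 1.0812]
step 3: x^-=[-1.3276, 0.6990]  P^-=[0.5082 -0.2143; -0.2143 1.5505]  S=[1.1287]  K=[0.4939; -0.5057]  nu=[-1.4616]  x^+=[-2.0495, 1.4382]  P^+=[0.2329 0.0677; 0.0677 1.2618]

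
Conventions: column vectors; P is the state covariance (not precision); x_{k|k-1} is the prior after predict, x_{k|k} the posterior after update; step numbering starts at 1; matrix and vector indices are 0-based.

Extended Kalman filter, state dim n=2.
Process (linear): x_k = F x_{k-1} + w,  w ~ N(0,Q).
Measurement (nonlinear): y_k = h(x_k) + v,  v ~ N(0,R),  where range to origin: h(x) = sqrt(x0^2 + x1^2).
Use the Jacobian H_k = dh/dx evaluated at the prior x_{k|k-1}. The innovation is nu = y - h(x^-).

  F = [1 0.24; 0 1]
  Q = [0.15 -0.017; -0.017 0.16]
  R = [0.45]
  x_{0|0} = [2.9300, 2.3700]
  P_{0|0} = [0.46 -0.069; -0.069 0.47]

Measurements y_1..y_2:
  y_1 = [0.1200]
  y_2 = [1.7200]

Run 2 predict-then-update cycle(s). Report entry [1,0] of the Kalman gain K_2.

K[1,0] = 0.2923

step 1: x^-=[3.4988, 2.3700]  P^-=[0.6040 0.0268; 0.0268 0.6300]  H_jac=[0.8279 0.5608]  S=[1.0870]  K=[0.4738; 0.3454]  nu=[-4.1059]  x^+=[1.5533, 0.9516]  P^+=[0.3599 -0.1511; -0.1511 0.5003]
step 2: x^-=[1.7817, 0.9516]  P^-=[0.4662 -0.0481; -0.0481 0.6603]  H_jac=[0.8821 0.4711]  S=[0.9193]  K=[0.4227; 0.2923]  nu=[-0.2999]  x^+=[1.6549, 0.8640]  P^+=[0.3020 -0.1616; -0.1616 0.5818]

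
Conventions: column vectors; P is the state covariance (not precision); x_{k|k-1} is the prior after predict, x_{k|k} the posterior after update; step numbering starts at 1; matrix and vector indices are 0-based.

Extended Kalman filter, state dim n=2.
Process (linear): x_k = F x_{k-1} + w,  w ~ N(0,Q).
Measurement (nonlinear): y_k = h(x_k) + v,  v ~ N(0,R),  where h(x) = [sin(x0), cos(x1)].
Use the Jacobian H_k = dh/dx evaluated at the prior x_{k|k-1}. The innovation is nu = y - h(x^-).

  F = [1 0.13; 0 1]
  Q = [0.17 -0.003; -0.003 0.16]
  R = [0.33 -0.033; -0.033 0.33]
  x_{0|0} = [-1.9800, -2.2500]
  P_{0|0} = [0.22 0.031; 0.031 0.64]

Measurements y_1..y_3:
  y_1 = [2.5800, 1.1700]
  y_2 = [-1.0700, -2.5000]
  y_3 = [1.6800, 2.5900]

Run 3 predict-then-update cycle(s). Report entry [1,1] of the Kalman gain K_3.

step 1: x^-=[-2.2725, -2.2500]  P^-=[0.4089 0.1112; 0.1112 0.8000]  H_jac=[-0.6455 0.0000; 0.0000 0.7781]  S=[0.5004 -0.0889; -0.0889 0.8143]  K=[-0.5187 0.0497; -0.0079 0.7635]  nu=[3.3437, 1.7982]  x^+=[-3.9175, -0.9034]  P^+=[0.2677 0.0431; 0.0431 0.3242]
step 2: x^-=[-4.0349, -0.9034]  P^-=[0.4544 0.0822; 0.0822 0.4842]  H_jac=[-0.6268 0.0000; 0.0000 0.7854]  S=[0.5085 -0.0735; -0.0735 0.6287]  K=[-0.5546 0.0379; -0.0142 0.6032]  nu=[-1.8492, -3.1190]  x^+=[-3.1275, -2.7586]  P^+=[0.2940 0.0392; 0.0392 0.2540]
step 3: x^-=[-3.4862, -2.7586]  P^-=[0.4785 0.0692; 0.0692 0.4140]  H_jac=[-0.9412 0.0000; 0.0000 0.3737]  S=[0.7539 -0.0574; -0.0574 0.3878]  K=[-0.5990 -0.0219; -0.0567 0.3906]  nu=[1.3422, 3.5176]  x^+=[-4.3671, -1.4609]  P^+=[0.2093 0.0336; 0.0336 0.3499]

K[1,1] = 0.3906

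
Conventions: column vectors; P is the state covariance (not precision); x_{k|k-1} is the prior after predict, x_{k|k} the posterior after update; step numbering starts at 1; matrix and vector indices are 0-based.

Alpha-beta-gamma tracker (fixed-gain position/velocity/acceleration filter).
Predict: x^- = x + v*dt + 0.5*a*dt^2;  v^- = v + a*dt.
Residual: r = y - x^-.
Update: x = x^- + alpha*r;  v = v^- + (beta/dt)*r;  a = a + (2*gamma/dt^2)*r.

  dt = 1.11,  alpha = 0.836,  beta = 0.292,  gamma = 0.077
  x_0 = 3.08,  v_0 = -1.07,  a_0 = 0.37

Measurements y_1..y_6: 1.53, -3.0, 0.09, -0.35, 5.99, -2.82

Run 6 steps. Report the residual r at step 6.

resid = -10.8362

step 1: x_pred=2.1202  r=-0.5902  x^+=1.6268  v^+=-0.8146  a^+=0.2962
step 2: x_pred=0.9051  r=-3.9051  x^+=-2.3596  v^+=-1.5131  a^+=-0.1919
step 3: x_pred=-4.1573  r=4.2473  x^+=-0.6065  v^+=-0.6087  a^+=0.3390
step 4: x_pred=-1.0734  r=0.7234  x^+=-0.4686  v^+=-0.0422  a^+=0.4294
step 5: x_pred=-0.2509  r=6.2409  x^+=4.9665  v^+=2.0762  a^+=1.2095
step 6: x_pred=8.0162  r=-10.8362  x^+=-1.0429  v^+=0.5681  a^+=-0.1450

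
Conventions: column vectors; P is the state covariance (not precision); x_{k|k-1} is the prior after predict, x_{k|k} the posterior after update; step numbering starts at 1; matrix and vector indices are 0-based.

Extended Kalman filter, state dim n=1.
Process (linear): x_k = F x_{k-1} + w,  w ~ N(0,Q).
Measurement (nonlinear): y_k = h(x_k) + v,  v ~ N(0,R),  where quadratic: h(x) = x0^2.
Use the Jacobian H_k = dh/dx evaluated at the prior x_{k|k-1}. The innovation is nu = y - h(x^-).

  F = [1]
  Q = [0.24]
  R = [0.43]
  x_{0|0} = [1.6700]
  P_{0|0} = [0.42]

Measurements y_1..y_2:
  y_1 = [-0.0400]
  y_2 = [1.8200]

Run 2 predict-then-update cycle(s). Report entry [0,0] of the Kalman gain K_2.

K[0,0] = 0.3797

step 1: x^-=[1.6700]  P^-=[0.6600]  H_jac=[3.3400]  S=[7.7927]  K=[0.2829]  nu=[-2.8289]  x^+=[0.8698]  P^+=[0.0364]
step 2: x^-=[0.8698]  P^-=[0.2764]  H_jac=[1.7395]  S=[1.2664]  K=[0.3797]  nu=[1.0635]  x^+=[1.2736]  P^+=[0.0939]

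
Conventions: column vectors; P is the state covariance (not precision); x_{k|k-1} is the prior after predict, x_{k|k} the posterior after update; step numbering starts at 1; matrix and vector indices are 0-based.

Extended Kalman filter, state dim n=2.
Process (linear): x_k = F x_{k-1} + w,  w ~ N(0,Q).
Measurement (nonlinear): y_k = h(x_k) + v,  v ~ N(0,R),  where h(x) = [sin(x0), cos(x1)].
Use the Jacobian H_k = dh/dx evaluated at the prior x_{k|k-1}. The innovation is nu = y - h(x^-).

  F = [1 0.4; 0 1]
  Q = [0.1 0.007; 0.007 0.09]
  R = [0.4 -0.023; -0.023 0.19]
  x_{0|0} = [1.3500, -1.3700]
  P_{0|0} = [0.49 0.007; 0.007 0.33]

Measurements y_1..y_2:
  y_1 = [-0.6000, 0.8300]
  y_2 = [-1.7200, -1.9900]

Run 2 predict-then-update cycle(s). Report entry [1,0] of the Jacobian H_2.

H_jac[1,0] = 0.0000

step 1: x^-=[0.8020, -1.3700]  P^-=[0.6484 0.1460; 0.1460 0.4200]  H_jac=[0.6953 0.0000; 0.0000 0.9799]  S=[0.7134 0.0765; 0.0765 0.5933]  K=[0.6145 0.1619; 0.0689 0.6848]  nu=[-1.3187, 0.6306]  x^+=[0.0937, -1.0290]  P^+=[0.3482 0.0170; 0.0170 0.1312]
step 2: x^-=[-0.3179, -1.0290]  P^-=[0.4828 0.0764; 0.0764 0.2212]  H_jac=[0.9499 0.0000; 0.0000 0.8568]  S=[0.8356 0.0392; 0.0392 0.3524]  K=[0.5429 0.1255; 0.0620 0.5309]  nu=[-1.4074, -2.5057]  x^+=[-1.3964, -2.4465]  P^+=[0.2256 0.0132; 0.0132 0.1161]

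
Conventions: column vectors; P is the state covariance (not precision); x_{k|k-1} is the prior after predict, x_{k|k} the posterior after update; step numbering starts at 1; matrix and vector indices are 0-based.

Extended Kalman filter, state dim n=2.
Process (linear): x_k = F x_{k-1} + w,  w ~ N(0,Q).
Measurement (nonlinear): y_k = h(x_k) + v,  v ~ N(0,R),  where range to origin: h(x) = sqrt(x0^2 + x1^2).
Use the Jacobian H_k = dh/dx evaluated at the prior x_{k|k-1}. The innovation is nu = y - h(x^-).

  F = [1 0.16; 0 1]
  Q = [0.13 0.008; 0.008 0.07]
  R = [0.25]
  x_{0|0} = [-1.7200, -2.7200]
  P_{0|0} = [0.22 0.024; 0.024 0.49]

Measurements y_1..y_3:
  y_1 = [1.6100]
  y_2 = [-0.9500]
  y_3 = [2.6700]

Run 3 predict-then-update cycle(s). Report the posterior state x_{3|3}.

step 1: x^-=[-2.1552, -2.7200]  P^-=[0.3702 0.1104; 0.1104 0.5600]  H_jac=[-0.6210 -0.7838]  S=[0.8443]  K=[-0.3748; -0.6011]  nu=[-1.8603]  x^+=[-1.4579, -1.6018]  P^+=[0.2516 -0.0798; -0.0798 0.2550]
step 2: x^-=[-1.7142, -1.6018]  P^-=[0.3626 -0.0310; -0.0310 0.3250]  H_jac=[-0.7307 -0.6827]  S=[0.5641]  K=[-0.4321; -0.3531]  nu=[-3.2961]  x^+=[-0.2899, -0.4378]  P^+=[0.2573 -0.1171; -0.1171 0.2546]
step 3: x^-=[-0.3600, -0.4378]  P^-=[0.3563 -0.0684; -0.0684 0.3246]  H_jac=[-0.6351 -0.7725]  S=[0.5203]  K=[-0.3334; -0.3985]  nu=[2.1032]  x^+=[-1.0612, -1.2759]  P^+=[0.2985 -0.1375; -0.1375 0.2420]

x_post = [-1.0612, -1.2759]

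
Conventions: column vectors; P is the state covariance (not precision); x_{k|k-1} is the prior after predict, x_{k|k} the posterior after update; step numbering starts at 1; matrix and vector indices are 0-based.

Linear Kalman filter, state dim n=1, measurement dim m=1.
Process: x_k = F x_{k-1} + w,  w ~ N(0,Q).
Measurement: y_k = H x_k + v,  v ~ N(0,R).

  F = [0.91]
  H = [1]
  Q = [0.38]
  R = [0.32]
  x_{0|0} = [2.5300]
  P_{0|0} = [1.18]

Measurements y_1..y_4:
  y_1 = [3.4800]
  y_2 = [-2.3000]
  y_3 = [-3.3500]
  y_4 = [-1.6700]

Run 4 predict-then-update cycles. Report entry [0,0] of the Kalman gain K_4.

K[0,0] = 0.6312

step 1: x^-=[2.3023]  P^-=[1.3572]  S=[1.6772]  K=[0.8092]  nu=[1.1777]  x^+=[3.2553]  P^+=[0.2589]
step 2: x^-=[2.9623]  P^-=[0.5944]  S=[0.9144]  K=[0.6501]  nu=[-5.2623]  x^+=[-0.4585]  P^+=[0.2080]
step 3: x^-=[-0.4172]  P^-=[0.5523]  S=[0.8723]  K=[0.6331]  nu=[-2.9328]  x^+=[-2.2741]  P^+=[0.2026]
step 4: x^-=[-2.0694]  P^-=[0.5478]  S=[0.8678]  K=[0.6312]  nu=[0.3994]  x^+=[-1.8173]  P^+=[0.2020]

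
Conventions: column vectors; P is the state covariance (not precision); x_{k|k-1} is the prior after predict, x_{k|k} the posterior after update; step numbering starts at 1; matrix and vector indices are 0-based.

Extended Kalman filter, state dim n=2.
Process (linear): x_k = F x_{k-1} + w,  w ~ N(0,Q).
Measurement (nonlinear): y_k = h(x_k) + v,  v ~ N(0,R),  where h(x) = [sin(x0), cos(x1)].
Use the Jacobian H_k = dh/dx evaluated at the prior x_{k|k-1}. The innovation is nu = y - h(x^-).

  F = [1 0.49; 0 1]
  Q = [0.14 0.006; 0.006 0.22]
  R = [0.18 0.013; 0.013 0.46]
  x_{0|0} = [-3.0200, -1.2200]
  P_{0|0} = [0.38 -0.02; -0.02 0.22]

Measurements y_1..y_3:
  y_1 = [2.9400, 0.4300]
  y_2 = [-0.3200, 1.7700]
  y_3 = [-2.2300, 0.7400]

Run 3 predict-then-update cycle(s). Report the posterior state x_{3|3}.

step 1: x^-=[-3.6178, -1.2200]  P^-=[0.5532 0.0938; 0.0938 0.4400]  H_jac=[-0.8887 0.0000; 0.0000 0.9391]  S=[0.6170 -0.0653; -0.0653 0.8480]  K=[-0.7924 0.0429; -0.0842 0.4808]  nu=[2.4816, 0.0864]  x^+=[-5.5805, -1.3875]  P^+=[0.1599 0.0100; 0.0100 0.2343]
step 2: x^-=[-6.2604, -1.3875]  P^-=[0.3659 0.1308; 0.1308 0.4543]  H_jac=[0.9997 0.0000; 0.0000 0.9833]  S=[0.5458 0.1416; 0.1416 0.8992]  K=[0.6602 0.0391; 0.1155 0.4786]  nu=[-0.3428, 1.5878]  x^+=[-6.4246, -0.6673]  P^+=[0.1194 0.0270; 0.0270 0.2254]
step 3: x^-=[-6.7516, -0.6673]  P^-=[0.3400 0.1435; 0.1435 0.4454]  H_jac=[0.8923 0.0000; 0.0000 0.6188]  S=[0.4507 0.0922; 0.0922 0.6306]  K=[0.6642 0.0437; 0.2006 0.4078]  nu=[-1.7785, -0.0455]  x^+=[-7.9348, -1.0426]  P^+=[0.1346 0.0464; 0.0464 0.3073]

x_post = [-7.9348, -1.0426]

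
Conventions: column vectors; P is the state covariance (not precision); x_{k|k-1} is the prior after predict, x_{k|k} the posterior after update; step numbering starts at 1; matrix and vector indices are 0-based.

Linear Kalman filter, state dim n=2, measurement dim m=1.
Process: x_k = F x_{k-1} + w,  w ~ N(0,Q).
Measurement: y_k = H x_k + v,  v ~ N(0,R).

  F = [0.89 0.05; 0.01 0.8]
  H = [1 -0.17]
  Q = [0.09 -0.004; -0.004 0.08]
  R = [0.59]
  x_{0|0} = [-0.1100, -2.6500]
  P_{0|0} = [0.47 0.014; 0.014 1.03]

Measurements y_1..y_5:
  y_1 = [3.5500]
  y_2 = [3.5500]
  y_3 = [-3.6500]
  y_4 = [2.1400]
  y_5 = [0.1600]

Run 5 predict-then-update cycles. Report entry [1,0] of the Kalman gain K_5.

K[1,0] = 0.0103

step 1: x^-=[-0.2304, -2.1211]  P^-=[0.4661 0.0514; 0.0514 0.7395]  S=[1.0600]  K=[0.4315; -0.0701]  nu=[3.4198]  x^+=[1.2452, -2.3610]  P^+=[0.2688 0.0834; 0.0834 0.7343]
step 2: x^-=[0.9902, -1.8763]  P^-=[0.3121 0.0872; 0.0872 0.5513]  S=[0.8884]  K=[0.3347; -0.0073]  nu=[2.2409]  x^+=[1.7401, -1.8927]  P^+=[0.2126 0.0894; 0.0894 0.5512]
step 3: x^-=[1.4540, -1.4968]  P^-=[0.2678 0.0836; 0.0836 0.4342]  S=[0.8419]  K=[0.3012; 0.0117]  nu=[-5.3585]  x^+=[-0.1598, -1.5592]  P^+=[0.1914 0.0807; 0.0807 0.4341]
step 4: x^-=[-0.2202, -1.2490]  P^-=[0.2499 0.0726; 0.0726 0.3592]  S=[0.8256]  K=[0.2877; 0.0139]  nu=[2.1478]  x^+=[0.3978, -1.2191]  P^+=[0.1815 0.0692; 0.0692 0.3590]
step 5: x^-=[0.2931, -0.9713]  P^-=[0.2409 0.0613; 0.0613 0.3109]  S=[0.8190]  K=[0.2814; 0.0103]  nu=[-0.2982]  x^+=[0.2092, -0.9744]  P^+=[0.1760 0.0589; 0.0589 0.3108]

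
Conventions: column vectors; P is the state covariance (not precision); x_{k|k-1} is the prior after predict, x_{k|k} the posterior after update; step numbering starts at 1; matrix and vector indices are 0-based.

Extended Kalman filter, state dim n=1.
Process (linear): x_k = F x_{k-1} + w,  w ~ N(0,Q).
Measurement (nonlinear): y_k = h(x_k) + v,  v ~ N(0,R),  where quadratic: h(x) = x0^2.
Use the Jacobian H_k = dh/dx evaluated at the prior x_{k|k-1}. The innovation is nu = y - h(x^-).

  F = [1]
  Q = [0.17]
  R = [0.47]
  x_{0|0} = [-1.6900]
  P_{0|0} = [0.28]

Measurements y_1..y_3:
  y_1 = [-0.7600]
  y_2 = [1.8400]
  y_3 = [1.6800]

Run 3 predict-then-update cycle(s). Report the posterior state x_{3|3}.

step 1: x^-=[-1.6900]  P^-=[0.4500]  H_jac=[-3.3800]  S=[5.6110]  K=[-0.2711]  nu=[-3.6161]  x^+=[-0.7098]  P^+=[0.0377]
step 2: x^-=[-0.7098]  P^-=[0.2077]  H_jac=[-1.4195]  S=[0.8885]  K=[-0.3318]  nu=[1.3362]  x^+=[-1.1532]  P^+=[0.1099]
step 3: x^-=[-1.1532]  P^-=[0.2799]  H_jac=[-2.3063]  S=[1.9586]  K=[-0.3295]  nu=[0.3502]  x^+=[-1.2686]  P^+=[0.0672]

x_post = [-1.2686]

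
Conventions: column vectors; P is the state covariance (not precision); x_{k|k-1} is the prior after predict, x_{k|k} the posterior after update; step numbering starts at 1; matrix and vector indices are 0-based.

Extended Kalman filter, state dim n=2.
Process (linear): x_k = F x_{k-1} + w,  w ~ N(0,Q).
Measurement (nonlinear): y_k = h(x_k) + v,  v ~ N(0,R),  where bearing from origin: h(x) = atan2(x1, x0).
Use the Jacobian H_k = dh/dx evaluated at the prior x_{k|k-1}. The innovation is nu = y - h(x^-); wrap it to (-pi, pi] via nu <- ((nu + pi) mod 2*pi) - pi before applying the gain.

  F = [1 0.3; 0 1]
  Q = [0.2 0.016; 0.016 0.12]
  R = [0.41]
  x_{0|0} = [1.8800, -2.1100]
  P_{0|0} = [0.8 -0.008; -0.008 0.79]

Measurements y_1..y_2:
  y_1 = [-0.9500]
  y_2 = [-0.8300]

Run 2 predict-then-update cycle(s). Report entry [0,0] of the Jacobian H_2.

H_jac[0,0] = 0.4351

step 1: x^-=[1.2470, -2.1100]  P^-=[1.0663 0.2450; 0.2450 0.9100]  H_jac=[0.3513 0.2076]  S=[0.6165]  K=[0.6900; 0.4460]  nu=[0.0870]  x^+=[1.3070, -2.0712]  P^+=[0.7728 0.0553; 0.0553 0.7874]
step 2: x^-=[0.6857, -2.0712]  P^-=[1.0768 0.3075; 0.3075 0.9074]  H_jac=[0.4351 0.1441]  S=[0.6712]  K=[0.7640; 0.3940]  nu=[0.4211]  x^+=[1.0074, -1.9053]  P^+=[0.6850 0.1054; 0.1054 0.8031]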